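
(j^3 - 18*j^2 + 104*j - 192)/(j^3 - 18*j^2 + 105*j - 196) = (j^2 - 14*j + 48)/(j^2 - 14*j + 49)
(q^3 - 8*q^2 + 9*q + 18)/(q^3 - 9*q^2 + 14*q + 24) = (q - 3)/(q - 4)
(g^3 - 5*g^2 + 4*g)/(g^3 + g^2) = (g^2 - 5*g + 4)/(g*(g + 1))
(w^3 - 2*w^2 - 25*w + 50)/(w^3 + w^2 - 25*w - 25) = (w - 2)/(w + 1)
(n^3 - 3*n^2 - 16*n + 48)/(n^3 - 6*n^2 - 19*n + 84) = (n - 4)/(n - 7)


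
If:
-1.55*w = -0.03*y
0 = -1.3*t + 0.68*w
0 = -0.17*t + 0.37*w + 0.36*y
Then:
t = 0.00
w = 0.00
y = 0.00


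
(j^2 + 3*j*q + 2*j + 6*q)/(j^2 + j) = (j^2 + 3*j*q + 2*j + 6*q)/(j*(j + 1))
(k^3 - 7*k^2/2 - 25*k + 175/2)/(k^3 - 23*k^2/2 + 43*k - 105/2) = (k + 5)/(k - 3)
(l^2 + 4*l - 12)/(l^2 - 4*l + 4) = (l + 6)/(l - 2)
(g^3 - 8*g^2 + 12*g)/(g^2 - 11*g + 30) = g*(g - 2)/(g - 5)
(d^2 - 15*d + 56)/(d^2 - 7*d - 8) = (d - 7)/(d + 1)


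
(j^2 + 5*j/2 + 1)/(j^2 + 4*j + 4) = (j + 1/2)/(j + 2)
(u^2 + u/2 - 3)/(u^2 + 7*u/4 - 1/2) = 2*(2*u - 3)/(4*u - 1)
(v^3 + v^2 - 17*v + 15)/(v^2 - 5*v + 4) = (v^2 + 2*v - 15)/(v - 4)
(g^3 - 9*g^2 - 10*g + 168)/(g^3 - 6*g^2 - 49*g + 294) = (g + 4)/(g + 7)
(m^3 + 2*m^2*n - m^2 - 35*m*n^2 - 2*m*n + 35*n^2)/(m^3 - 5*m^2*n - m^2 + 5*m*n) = (m + 7*n)/m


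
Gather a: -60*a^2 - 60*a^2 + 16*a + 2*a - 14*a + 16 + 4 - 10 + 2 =-120*a^2 + 4*a + 12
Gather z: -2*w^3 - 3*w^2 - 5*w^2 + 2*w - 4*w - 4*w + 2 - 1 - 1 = -2*w^3 - 8*w^2 - 6*w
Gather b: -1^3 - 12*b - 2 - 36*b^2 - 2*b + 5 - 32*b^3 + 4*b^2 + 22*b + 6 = -32*b^3 - 32*b^2 + 8*b + 8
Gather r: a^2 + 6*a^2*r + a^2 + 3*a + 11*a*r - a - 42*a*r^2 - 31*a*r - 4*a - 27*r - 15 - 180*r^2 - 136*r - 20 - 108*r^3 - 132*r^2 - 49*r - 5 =2*a^2 - 2*a - 108*r^3 + r^2*(-42*a - 312) + r*(6*a^2 - 20*a - 212) - 40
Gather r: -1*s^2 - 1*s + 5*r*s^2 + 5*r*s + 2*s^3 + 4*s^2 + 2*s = r*(5*s^2 + 5*s) + 2*s^3 + 3*s^2 + s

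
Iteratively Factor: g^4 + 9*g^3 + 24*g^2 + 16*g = (g + 4)*(g^3 + 5*g^2 + 4*g) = g*(g + 4)*(g^2 + 5*g + 4) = g*(g + 1)*(g + 4)*(g + 4)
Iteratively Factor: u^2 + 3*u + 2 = (u + 2)*(u + 1)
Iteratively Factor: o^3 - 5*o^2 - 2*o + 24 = (o - 3)*(o^2 - 2*o - 8) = (o - 4)*(o - 3)*(o + 2)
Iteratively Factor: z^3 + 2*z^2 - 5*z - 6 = (z + 3)*(z^2 - z - 2) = (z + 1)*(z + 3)*(z - 2)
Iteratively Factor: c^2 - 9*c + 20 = (c - 5)*(c - 4)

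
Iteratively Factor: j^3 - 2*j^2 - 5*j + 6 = (j - 3)*(j^2 + j - 2) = (j - 3)*(j - 1)*(j + 2)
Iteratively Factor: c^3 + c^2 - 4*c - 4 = (c + 1)*(c^2 - 4) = (c - 2)*(c + 1)*(c + 2)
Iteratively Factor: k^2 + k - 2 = (k + 2)*(k - 1)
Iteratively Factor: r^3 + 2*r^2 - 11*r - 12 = (r + 1)*(r^2 + r - 12) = (r + 1)*(r + 4)*(r - 3)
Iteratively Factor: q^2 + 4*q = (q + 4)*(q)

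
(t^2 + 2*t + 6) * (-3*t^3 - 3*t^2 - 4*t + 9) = -3*t^5 - 9*t^4 - 28*t^3 - 17*t^2 - 6*t + 54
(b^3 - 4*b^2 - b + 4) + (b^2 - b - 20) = b^3 - 3*b^2 - 2*b - 16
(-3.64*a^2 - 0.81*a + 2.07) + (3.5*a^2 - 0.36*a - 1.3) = -0.14*a^2 - 1.17*a + 0.77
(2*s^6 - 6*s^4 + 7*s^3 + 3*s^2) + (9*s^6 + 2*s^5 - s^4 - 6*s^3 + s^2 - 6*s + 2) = 11*s^6 + 2*s^5 - 7*s^4 + s^3 + 4*s^2 - 6*s + 2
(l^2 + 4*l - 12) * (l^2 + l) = l^4 + 5*l^3 - 8*l^2 - 12*l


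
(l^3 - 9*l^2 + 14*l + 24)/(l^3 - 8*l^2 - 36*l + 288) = (l^2 - 3*l - 4)/(l^2 - 2*l - 48)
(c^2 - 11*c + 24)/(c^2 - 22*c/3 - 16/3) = 3*(c - 3)/(3*c + 2)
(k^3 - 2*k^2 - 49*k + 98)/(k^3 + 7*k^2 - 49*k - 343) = (k - 2)/(k + 7)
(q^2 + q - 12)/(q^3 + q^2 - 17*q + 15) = (q + 4)/(q^2 + 4*q - 5)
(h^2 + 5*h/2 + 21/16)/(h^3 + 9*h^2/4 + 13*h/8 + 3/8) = (4*h + 7)/(2*(2*h^2 + 3*h + 1))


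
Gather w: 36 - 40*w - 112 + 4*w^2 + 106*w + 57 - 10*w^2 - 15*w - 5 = -6*w^2 + 51*w - 24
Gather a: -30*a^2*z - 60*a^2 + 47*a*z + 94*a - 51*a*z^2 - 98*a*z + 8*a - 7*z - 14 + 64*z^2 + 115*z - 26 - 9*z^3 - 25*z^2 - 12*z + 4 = a^2*(-30*z - 60) + a*(-51*z^2 - 51*z + 102) - 9*z^3 + 39*z^2 + 96*z - 36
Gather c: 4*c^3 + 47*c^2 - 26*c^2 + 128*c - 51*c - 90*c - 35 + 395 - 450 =4*c^3 + 21*c^2 - 13*c - 90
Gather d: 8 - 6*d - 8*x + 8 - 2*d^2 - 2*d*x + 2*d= -2*d^2 + d*(-2*x - 4) - 8*x + 16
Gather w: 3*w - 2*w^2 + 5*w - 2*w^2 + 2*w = -4*w^2 + 10*w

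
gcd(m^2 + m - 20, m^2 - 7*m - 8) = 1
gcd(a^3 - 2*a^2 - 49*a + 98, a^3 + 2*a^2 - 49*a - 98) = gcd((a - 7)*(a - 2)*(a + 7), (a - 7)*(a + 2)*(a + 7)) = a^2 - 49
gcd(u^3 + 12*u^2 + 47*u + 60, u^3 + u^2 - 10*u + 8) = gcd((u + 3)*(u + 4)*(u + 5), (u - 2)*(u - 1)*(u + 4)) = u + 4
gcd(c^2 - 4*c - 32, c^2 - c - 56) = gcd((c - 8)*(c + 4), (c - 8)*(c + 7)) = c - 8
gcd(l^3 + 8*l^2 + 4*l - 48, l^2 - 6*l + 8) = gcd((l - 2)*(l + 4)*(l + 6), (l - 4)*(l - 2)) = l - 2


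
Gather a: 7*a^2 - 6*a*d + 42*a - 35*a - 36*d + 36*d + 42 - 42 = 7*a^2 + a*(7 - 6*d)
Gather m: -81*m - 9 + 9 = -81*m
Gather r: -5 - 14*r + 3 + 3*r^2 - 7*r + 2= 3*r^2 - 21*r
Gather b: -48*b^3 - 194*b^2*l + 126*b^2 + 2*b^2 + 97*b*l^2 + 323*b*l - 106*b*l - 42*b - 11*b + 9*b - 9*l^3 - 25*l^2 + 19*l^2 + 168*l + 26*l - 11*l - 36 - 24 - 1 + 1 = -48*b^3 + b^2*(128 - 194*l) + b*(97*l^2 + 217*l - 44) - 9*l^3 - 6*l^2 + 183*l - 60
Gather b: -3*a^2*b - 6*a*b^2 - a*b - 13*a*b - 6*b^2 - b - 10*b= b^2*(-6*a - 6) + b*(-3*a^2 - 14*a - 11)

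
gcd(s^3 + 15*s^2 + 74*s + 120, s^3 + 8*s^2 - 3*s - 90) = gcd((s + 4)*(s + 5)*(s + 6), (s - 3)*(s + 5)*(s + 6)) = s^2 + 11*s + 30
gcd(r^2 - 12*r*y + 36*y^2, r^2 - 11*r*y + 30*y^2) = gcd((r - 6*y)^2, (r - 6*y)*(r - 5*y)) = -r + 6*y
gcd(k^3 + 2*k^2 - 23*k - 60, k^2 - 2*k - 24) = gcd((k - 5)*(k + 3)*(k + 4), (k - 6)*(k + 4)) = k + 4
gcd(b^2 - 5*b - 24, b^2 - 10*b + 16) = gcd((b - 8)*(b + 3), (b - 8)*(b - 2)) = b - 8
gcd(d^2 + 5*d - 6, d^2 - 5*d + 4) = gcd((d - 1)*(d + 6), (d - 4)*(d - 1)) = d - 1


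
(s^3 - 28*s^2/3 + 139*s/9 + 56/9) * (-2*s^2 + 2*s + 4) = -2*s^5 + 62*s^4/3 - 410*s^3/9 - 170*s^2/9 + 668*s/9 + 224/9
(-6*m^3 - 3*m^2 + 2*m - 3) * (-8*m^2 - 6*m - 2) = 48*m^5 + 60*m^4 + 14*m^3 + 18*m^2 + 14*m + 6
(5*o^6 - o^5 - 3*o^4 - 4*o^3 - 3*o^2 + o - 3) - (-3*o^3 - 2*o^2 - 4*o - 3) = 5*o^6 - o^5 - 3*o^4 - o^3 - o^2 + 5*o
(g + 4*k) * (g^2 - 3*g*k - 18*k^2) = g^3 + g^2*k - 30*g*k^2 - 72*k^3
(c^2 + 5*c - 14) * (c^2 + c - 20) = c^4 + 6*c^3 - 29*c^2 - 114*c + 280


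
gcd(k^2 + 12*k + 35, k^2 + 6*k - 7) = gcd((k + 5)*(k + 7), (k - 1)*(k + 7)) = k + 7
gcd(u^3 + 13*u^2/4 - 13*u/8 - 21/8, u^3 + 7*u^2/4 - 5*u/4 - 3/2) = u^2 - u/4 - 3/4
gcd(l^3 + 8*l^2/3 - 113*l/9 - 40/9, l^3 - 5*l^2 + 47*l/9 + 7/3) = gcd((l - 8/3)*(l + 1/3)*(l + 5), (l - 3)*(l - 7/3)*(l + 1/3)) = l + 1/3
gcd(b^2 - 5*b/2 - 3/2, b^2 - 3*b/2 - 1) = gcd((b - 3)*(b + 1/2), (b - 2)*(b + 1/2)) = b + 1/2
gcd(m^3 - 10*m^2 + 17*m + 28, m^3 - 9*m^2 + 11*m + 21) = m^2 - 6*m - 7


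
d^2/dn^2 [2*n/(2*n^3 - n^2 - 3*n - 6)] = 4*(-n*(-6*n^2 + 2*n + 3)^2 + (-6*n^2 - n*(6*n - 1) + 2*n + 3)*(-2*n^3 + n^2 + 3*n + 6))/(-2*n^3 + n^2 + 3*n + 6)^3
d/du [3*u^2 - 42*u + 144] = 6*u - 42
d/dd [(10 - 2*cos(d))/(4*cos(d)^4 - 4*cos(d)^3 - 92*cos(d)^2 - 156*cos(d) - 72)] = (-3*cos(d)^3 + 25*cos(d)^2 - 17*cos(d) - 213)*sin(d)/(2*(cos(d) - 6)^2*(cos(d) + 1)^3*(cos(d) + 3)^2)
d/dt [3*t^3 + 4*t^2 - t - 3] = 9*t^2 + 8*t - 1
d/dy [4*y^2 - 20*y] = 8*y - 20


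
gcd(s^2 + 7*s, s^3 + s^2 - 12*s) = s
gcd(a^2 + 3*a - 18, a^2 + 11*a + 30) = a + 6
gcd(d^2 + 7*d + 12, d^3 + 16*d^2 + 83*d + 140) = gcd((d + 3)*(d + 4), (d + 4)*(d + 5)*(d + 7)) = d + 4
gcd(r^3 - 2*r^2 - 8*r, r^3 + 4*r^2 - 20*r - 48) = r^2 - 2*r - 8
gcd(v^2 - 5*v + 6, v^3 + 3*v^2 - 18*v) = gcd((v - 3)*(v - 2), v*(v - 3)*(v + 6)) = v - 3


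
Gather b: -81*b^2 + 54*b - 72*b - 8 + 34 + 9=-81*b^2 - 18*b + 35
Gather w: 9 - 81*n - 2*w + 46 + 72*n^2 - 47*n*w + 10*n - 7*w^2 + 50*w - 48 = 72*n^2 - 71*n - 7*w^2 + w*(48 - 47*n) + 7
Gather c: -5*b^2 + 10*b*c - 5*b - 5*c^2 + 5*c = -5*b^2 - 5*b - 5*c^2 + c*(10*b + 5)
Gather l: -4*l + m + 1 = -4*l + m + 1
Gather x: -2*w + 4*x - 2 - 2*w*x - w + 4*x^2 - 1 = -3*w + 4*x^2 + x*(4 - 2*w) - 3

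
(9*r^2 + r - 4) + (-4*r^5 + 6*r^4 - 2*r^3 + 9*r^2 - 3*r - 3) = -4*r^5 + 6*r^4 - 2*r^3 + 18*r^2 - 2*r - 7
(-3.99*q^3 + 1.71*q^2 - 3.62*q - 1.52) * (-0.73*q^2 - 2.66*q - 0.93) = 2.9127*q^5 + 9.3651*q^4 + 1.8047*q^3 + 9.1485*q^2 + 7.4098*q + 1.4136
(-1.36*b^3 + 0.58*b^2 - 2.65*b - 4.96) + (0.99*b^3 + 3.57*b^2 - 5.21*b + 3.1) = -0.37*b^3 + 4.15*b^2 - 7.86*b - 1.86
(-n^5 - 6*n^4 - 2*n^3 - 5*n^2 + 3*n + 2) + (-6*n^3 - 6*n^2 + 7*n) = -n^5 - 6*n^4 - 8*n^3 - 11*n^2 + 10*n + 2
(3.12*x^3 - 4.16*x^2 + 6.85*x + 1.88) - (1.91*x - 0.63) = 3.12*x^3 - 4.16*x^2 + 4.94*x + 2.51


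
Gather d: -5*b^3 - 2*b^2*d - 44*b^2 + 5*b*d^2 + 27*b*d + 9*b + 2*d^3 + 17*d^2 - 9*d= -5*b^3 - 44*b^2 + 9*b + 2*d^3 + d^2*(5*b + 17) + d*(-2*b^2 + 27*b - 9)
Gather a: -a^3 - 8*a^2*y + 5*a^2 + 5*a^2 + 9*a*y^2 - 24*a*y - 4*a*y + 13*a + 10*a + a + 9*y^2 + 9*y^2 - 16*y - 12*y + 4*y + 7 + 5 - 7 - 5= -a^3 + a^2*(10 - 8*y) + a*(9*y^2 - 28*y + 24) + 18*y^2 - 24*y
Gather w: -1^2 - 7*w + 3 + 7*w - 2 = 0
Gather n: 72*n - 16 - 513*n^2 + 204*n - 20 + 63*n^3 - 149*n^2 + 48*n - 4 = 63*n^3 - 662*n^2 + 324*n - 40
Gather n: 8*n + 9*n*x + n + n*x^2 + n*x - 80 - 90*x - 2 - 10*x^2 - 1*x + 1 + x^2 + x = n*(x^2 + 10*x + 9) - 9*x^2 - 90*x - 81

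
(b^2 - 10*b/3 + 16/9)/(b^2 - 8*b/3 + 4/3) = (b - 8/3)/(b - 2)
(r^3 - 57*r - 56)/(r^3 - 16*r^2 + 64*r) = (r^2 + 8*r + 7)/(r*(r - 8))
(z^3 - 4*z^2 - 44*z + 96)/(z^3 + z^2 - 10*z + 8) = (z^2 - 2*z - 48)/(z^2 + 3*z - 4)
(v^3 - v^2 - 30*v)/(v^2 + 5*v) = v - 6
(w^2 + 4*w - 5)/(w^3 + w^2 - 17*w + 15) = 1/(w - 3)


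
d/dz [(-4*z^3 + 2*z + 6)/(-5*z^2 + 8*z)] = 2*(10*z^4 - 32*z^3 + 5*z^2 + 30*z - 24)/(z^2*(25*z^2 - 80*z + 64))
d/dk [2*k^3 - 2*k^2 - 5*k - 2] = 6*k^2 - 4*k - 5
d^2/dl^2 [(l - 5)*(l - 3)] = 2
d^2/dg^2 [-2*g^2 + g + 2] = -4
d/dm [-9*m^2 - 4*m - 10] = -18*m - 4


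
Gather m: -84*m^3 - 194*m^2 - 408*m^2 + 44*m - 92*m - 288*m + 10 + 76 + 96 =-84*m^3 - 602*m^2 - 336*m + 182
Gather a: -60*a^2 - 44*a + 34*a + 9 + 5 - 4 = -60*a^2 - 10*a + 10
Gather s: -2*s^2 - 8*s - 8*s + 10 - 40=-2*s^2 - 16*s - 30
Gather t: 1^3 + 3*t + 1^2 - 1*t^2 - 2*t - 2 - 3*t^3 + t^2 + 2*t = -3*t^3 + 3*t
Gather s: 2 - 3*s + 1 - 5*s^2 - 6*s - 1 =-5*s^2 - 9*s + 2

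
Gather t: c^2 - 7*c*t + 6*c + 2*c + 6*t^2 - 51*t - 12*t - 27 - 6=c^2 + 8*c + 6*t^2 + t*(-7*c - 63) - 33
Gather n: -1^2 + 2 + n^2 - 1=n^2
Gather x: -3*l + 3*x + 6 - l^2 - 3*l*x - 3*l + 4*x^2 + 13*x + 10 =-l^2 - 6*l + 4*x^2 + x*(16 - 3*l) + 16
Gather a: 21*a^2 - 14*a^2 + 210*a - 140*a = 7*a^2 + 70*a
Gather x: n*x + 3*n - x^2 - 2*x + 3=3*n - x^2 + x*(n - 2) + 3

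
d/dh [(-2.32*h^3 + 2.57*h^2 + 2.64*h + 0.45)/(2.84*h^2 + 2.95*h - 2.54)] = (-6.5888*h^4 - 13.688*h^3 + 17.7623*h^2 - 15.6116*h - 8.0331)/(8.0656*h^4 + 16.756*h^3 - 5.7247*h^2 - 14.986*h + 6.4516)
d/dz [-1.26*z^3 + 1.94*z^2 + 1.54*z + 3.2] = -3.78*z^2 + 3.88*z + 1.54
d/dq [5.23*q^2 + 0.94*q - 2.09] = 10.46*q + 0.94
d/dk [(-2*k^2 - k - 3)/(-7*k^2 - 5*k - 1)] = (3*k^2 - 38*k - 14)/(49*k^4 + 70*k^3 + 39*k^2 + 10*k + 1)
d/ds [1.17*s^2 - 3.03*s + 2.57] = 2.34*s - 3.03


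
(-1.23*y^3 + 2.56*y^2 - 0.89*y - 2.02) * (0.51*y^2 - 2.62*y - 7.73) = -0.6273*y^5 + 4.5282*y^4 + 2.3468*y^3 - 18.4872*y^2 + 12.1721*y + 15.6146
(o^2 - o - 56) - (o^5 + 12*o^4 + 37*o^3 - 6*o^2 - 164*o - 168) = -o^5 - 12*o^4 - 37*o^3 + 7*o^2 + 163*o + 112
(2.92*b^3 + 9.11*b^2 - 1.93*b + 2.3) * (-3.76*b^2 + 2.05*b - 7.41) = -10.9792*b^5 - 28.2676*b^4 + 4.2951*b^3 - 80.1096*b^2 + 19.0163*b - 17.043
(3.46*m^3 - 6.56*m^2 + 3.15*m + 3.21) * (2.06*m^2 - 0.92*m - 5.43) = 7.1276*m^5 - 16.6968*m^4 - 6.2636*m^3 + 39.3354*m^2 - 20.0577*m - 17.4303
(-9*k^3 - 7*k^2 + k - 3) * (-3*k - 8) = 27*k^4 + 93*k^3 + 53*k^2 + k + 24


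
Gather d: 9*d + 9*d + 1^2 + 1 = 18*d + 2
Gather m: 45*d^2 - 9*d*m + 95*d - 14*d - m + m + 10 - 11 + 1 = 45*d^2 - 9*d*m + 81*d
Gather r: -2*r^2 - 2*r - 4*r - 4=-2*r^2 - 6*r - 4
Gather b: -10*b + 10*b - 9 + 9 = 0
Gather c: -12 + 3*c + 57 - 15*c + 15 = 60 - 12*c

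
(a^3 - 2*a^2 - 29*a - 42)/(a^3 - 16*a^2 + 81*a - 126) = (a^2 + 5*a + 6)/(a^2 - 9*a + 18)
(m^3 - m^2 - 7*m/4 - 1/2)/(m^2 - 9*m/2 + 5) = (4*m^2 + 4*m + 1)/(2*(2*m - 5))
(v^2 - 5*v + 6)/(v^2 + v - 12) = (v - 2)/(v + 4)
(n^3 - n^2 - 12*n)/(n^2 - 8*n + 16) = n*(n + 3)/(n - 4)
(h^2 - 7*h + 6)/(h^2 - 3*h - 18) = (h - 1)/(h + 3)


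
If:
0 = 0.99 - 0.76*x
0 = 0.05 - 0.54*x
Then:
No Solution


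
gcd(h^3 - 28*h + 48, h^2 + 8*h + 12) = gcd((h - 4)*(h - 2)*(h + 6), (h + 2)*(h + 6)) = h + 6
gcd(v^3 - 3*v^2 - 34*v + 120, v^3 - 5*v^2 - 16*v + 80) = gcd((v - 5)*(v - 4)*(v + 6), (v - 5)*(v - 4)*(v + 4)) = v^2 - 9*v + 20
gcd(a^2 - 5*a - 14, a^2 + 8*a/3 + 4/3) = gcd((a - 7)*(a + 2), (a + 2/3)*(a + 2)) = a + 2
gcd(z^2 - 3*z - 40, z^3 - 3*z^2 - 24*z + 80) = z + 5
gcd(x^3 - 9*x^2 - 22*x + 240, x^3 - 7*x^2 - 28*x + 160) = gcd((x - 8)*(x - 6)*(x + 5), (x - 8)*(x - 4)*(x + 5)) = x^2 - 3*x - 40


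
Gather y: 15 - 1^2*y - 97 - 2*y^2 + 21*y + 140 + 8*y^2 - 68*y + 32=6*y^2 - 48*y + 90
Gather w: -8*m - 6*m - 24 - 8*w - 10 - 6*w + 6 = -14*m - 14*w - 28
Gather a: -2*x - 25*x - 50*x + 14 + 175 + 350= 539 - 77*x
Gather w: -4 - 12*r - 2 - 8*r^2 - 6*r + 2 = -8*r^2 - 18*r - 4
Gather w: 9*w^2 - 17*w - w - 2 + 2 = 9*w^2 - 18*w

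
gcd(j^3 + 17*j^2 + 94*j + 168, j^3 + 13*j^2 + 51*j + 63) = j + 7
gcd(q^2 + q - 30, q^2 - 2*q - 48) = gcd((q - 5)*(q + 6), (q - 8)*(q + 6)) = q + 6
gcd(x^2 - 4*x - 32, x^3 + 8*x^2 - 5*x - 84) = x + 4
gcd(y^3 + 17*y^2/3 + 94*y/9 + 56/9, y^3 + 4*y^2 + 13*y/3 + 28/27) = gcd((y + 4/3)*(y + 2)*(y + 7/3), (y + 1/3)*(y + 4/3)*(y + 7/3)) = y^2 + 11*y/3 + 28/9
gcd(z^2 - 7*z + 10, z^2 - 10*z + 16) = z - 2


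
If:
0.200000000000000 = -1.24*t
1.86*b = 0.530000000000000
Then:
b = 0.28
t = -0.16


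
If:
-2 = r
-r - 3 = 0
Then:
No Solution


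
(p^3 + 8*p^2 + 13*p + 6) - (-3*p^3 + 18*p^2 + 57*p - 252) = 4*p^3 - 10*p^2 - 44*p + 258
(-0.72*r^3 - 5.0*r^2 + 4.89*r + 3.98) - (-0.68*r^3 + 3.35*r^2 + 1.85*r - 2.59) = -0.0399999999999999*r^3 - 8.35*r^2 + 3.04*r + 6.57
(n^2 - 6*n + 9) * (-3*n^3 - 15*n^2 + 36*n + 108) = -3*n^5 + 3*n^4 + 99*n^3 - 243*n^2 - 324*n + 972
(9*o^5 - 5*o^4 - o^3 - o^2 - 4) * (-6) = -54*o^5 + 30*o^4 + 6*o^3 + 6*o^2 + 24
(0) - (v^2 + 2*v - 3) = -v^2 - 2*v + 3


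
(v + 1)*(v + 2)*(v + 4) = v^3 + 7*v^2 + 14*v + 8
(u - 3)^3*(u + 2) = u^4 - 7*u^3 + 9*u^2 + 27*u - 54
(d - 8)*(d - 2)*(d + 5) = d^3 - 5*d^2 - 34*d + 80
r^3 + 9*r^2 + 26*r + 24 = (r + 2)*(r + 3)*(r + 4)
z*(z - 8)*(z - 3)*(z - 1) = z^4 - 12*z^3 + 35*z^2 - 24*z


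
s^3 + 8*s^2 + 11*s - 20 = (s - 1)*(s + 4)*(s + 5)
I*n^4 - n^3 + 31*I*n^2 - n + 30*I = (n - 5*I)*(n + I)*(n + 6*I)*(I*n + 1)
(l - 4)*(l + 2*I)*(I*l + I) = I*l^3 - 2*l^2 - 3*I*l^2 + 6*l - 4*I*l + 8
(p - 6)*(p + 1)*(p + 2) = p^3 - 3*p^2 - 16*p - 12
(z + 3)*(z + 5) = z^2 + 8*z + 15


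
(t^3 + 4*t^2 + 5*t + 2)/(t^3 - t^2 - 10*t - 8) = (t + 1)/(t - 4)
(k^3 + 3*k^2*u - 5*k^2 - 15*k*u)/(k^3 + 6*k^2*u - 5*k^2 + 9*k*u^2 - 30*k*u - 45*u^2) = k/(k + 3*u)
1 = 1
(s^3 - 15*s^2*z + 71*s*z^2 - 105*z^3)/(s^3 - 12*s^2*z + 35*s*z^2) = (s - 3*z)/s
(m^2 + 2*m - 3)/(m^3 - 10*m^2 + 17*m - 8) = (m + 3)/(m^2 - 9*m + 8)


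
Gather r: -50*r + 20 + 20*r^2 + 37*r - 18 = 20*r^2 - 13*r + 2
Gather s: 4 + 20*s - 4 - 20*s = 0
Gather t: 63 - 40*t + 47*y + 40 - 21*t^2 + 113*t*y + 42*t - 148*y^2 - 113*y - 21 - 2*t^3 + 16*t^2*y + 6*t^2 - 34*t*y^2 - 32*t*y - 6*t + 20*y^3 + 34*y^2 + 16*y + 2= -2*t^3 + t^2*(16*y - 15) + t*(-34*y^2 + 81*y - 4) + 20*y^3 - 114*y^2 - 50*y + 84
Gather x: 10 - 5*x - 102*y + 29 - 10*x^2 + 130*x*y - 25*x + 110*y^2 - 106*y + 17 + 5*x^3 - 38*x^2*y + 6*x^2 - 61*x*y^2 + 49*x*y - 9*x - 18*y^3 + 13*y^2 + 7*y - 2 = 5*x^3 + x^2*(-38*y - 4) + x*(-61*y^2 + 179*y - 39) - 18*y^3 + 123*y^2 - 201*y + 54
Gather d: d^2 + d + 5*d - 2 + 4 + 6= d^2 + 6*d + 8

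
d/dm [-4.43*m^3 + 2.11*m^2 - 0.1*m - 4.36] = -13.29*m^2 + 4.22*m - 0.1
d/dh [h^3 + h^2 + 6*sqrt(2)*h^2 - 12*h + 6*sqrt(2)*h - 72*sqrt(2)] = 3*h^2 + 2*h + 12*sqrt(2)*h - 12 + 6*sqrt(2)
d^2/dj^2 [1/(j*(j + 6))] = 2*(j^2 + j*(j + 6) + (j + 6)^2)/(j^3*(j + 6)^3)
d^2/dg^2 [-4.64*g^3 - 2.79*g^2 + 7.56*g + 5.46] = -27.84*g - 5.58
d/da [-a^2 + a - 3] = 1 - 2*a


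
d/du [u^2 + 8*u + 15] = 2*u + 8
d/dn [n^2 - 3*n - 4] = 2*n - 3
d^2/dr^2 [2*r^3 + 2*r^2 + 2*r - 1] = 12*r + 4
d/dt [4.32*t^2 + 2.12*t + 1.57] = 8.64*t + 2.12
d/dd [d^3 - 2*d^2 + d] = 3*d^2 - 4*d + 1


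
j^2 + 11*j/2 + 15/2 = (j + 5/2)*(j + 3)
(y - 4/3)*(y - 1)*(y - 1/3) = y^3 - 8*y^2/3 + 19*y/9 - 4/9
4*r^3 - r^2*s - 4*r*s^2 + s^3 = (-4*r + s)*(-r + s)*(r + s)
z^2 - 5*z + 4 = (z - 4)*(z - 1)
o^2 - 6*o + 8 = (o - 4)*(o - 2)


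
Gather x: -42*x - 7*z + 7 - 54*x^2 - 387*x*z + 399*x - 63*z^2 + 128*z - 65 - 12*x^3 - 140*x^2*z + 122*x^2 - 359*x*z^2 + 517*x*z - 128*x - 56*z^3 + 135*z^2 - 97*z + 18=-12*x^3 + x^2*(68 - 140*z) + x*(-359*z^2 + 130*z + 229) - 56*z^3 + 72*z^2 + 24*z - 40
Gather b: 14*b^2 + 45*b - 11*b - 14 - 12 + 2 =14*b^2 + 34*b - 24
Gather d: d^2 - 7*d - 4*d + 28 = d^2 - 11*d + 28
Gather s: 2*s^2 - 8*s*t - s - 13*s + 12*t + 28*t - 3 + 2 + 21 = 2*s^2 + s*(-8*t - 14) + 40*t + 20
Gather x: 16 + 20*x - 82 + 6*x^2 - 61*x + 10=6*x^2 - 41*x - 56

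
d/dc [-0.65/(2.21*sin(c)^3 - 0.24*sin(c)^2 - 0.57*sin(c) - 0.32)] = (4.3095*sin(c)^2 - 0.312*sin(c) - 0.3705)*cos(c)/(-2.21*sin(c)^3 + 0.24*sin(c)^2 + 0.57*sin(c) + 0.32)^2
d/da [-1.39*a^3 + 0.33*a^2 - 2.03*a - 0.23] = -4.17*a^2 + 0.66*a - 2.03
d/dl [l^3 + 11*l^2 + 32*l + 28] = 3*l^2 + 22*l + 32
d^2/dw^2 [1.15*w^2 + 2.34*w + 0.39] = 2.30000000000000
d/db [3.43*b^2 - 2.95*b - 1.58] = 6.86*b - 2.95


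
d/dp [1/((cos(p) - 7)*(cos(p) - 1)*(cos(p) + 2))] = 3*(cos(p)^2 - 4*cos(p) - 3)*sin(p)/((cos(p) - 7)^2*(cos(p) - 1)^2*(cos(p) + 2)^2)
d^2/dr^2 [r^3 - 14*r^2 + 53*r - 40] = 6*r - 28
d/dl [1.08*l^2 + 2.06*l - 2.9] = 2.16*l + 2.06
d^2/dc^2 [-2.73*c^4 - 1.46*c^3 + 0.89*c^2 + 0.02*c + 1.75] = -32.76*c^2 - 8.76*c + 1.78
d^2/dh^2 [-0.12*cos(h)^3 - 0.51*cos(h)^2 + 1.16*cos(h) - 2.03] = -1.07*cos(h) + 1.02*cos(2*h) + 0.27*cos(3*h)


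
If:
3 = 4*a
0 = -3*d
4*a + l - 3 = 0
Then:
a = 3/4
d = 0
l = 0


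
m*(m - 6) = m^2 - 6*m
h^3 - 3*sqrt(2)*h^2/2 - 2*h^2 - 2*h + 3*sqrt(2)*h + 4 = (h - 2)*(h - 2*sqrt(2))*(h + sqrt(2)/2)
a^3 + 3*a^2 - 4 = (a - 1)*(a + 2)^2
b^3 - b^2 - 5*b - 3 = (b - 3)*(b + 1)^2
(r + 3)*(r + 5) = r^2 + 8*r + 15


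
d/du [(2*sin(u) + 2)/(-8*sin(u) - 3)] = 10*cos(u)/(8*sin(u) + 3)^2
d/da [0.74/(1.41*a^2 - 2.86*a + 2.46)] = (2.1164 - 2.0868*a)/(1.41*a^2 - 2.86*a + 2.46)^2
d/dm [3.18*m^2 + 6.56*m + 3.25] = 6.36*m + 6.56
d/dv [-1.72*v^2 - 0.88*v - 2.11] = -3.44*v - 0.88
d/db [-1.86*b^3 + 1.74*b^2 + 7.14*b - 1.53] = -5.58*b^2 + 3.48*b + 7.14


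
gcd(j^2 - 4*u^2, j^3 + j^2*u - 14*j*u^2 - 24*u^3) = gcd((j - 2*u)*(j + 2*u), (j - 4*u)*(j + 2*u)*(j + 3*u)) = j + 2*u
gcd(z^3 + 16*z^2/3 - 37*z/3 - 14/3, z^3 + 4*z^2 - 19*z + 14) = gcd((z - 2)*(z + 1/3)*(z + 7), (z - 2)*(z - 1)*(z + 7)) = z^2 + 5*z - 14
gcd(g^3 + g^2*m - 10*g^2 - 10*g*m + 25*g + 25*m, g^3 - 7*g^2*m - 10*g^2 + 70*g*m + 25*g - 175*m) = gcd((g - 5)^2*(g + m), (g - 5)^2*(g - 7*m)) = g^2 - 10*g + 25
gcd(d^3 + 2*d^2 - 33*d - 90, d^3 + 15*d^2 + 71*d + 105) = d^2 + 8*d + 15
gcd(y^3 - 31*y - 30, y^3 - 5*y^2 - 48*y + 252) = y - 6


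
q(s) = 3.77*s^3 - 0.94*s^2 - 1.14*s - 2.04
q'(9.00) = 898.05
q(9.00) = 2659.89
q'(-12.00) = 1650.06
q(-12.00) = -6638.28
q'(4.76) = 246.17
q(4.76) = 377.83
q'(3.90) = 163.55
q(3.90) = 202.85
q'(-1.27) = 19.49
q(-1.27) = -9.83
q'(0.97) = 7.68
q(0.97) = -0.59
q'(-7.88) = 715.96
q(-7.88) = -1896.10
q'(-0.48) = 2.37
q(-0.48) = -2.13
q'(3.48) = 129.29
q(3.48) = 141.49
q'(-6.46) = 482.99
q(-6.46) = -1050.24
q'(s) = 11.31*s^2 - 1.88*s - 1.14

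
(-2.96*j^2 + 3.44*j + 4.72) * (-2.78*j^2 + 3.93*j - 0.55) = 8.2288*j^4 - 21.196*j^3 + 2.0256*j^2 + 16.6576*j - 2.596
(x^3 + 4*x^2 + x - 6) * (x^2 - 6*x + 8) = x^5 - 2*x^4 - 15*x^3 + 20*x^2 + 44*x - 48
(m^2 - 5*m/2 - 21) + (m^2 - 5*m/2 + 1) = 2*m^2 - 5*m - 20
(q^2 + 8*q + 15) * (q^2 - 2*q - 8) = q^4 + 6*q^3 - 9*q^2 - 94*q - 120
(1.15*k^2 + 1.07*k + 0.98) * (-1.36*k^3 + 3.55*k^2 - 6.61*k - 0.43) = -1.564*k^5 + 2.6273*k^4 - 5.1358*k^3 - 4.0882*k^2 - 6.9379*k - 0.4214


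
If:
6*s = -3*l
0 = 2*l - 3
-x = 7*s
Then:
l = 3/2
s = -3/4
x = 21/4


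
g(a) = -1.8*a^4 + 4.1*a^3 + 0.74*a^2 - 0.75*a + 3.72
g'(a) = -7.2*a^3 + 12.3*a^2 + 1.48*a - 0.75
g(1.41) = 8.51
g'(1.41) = 5.61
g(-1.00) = -0.69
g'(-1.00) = 17.27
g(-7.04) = -5806.30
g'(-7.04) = 3110.62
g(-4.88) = -1472.30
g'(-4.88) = 1121.69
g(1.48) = 8.89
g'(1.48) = 5.04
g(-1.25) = -6.59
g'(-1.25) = 30.68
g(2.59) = -3.02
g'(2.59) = -39.50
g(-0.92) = 0.55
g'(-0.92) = 13.91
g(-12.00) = -44290.32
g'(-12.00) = 14194.29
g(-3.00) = -243.87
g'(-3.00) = 299.91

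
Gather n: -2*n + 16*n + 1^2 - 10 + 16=14*n + 7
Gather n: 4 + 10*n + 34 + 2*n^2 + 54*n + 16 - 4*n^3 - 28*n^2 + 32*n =-4*n^3 - 26*n^2 + 96*n + 54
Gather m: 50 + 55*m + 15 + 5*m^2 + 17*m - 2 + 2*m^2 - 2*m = 7*m^2 + 70*m + 63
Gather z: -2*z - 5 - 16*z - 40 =-18*z - 45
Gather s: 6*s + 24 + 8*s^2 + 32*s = 8*s^2 + 38*s + 24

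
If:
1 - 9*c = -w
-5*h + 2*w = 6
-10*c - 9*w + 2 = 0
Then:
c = 11/91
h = -106/91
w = 8/91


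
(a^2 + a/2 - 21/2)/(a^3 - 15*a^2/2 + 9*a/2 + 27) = (2*a + 7)/(2*a^2 - 9*a - 18)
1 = 1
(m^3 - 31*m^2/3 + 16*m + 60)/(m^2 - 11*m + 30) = (m^2 - 13*m/3 - 10)/(m - 5)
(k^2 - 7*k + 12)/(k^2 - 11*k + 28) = (k - 3)/(k - 7)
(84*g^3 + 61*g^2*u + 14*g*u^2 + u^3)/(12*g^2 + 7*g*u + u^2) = 7*g + u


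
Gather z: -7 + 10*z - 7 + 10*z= 20*z - 14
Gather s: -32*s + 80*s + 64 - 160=48*s - 96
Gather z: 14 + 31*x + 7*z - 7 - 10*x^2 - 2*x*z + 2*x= -10*x^2 + 33*x + z*(7 - 2*x) + 7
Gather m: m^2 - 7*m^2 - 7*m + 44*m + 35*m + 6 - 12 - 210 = -6*m^2 + 72*m - 216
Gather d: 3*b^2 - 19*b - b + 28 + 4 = 3*b^2 - 20*b + 32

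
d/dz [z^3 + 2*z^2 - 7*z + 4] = 3*z^2 + 4*z - 7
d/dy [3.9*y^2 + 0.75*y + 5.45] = 7.8*y + 0.75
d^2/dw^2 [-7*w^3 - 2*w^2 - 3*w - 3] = -42*w - 4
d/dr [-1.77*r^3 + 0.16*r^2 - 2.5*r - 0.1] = -5.31*r^2 + 0.32*r - 2.5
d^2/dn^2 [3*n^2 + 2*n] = 6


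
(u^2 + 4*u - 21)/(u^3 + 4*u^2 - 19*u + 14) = (u - 3)/(u^2 - 3*u + 2)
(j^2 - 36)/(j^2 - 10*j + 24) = (j + 6)/(j - 4)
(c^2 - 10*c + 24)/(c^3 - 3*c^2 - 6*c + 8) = (c - 6)/(c^2 + c - 2)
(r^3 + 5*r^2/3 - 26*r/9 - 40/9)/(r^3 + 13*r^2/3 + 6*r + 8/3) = (r - 5/3)/(r + 1)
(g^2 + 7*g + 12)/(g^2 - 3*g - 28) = (g + 3)/(g - 7)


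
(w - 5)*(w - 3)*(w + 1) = w^3 - 7*w^2 + 7*w + 15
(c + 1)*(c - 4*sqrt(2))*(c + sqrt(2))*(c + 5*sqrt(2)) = c^4 + c^3 + 2*sqrt(2)*c^3 - 38*c^2 + 2*sqrt(2)*c^2 - 40*sqrt(2)*c - 38*c - 40*sqrt(2)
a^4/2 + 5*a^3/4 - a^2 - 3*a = a*(a/2 + 1)*(a - 3/2)*(a + 2)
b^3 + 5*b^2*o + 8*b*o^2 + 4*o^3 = (b + o)*(b + 2*o)^2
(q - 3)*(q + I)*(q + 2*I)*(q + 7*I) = q^4 - 3*q^3 + 10*I*q^3 - 23*q^2 - 30*I*q^2 + 69*q - 14*I*q + 42*I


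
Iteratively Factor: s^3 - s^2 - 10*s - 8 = (s + 1)*(s^2 - 2*s - 8) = (s - 4)*(s + 1)*(s + 2)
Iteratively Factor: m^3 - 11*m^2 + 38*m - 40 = (m - 4)*(m^2 - 7*m + 10) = (m - 4)*(m - 2)*(m - 5)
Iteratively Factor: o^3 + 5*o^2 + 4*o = (o + 4)*(o^2 + o) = (o + 1)*(o + 4)*(o)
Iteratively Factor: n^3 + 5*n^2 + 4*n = (n + 1)*(n^2 + 4*n) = (n + 1)*(n + 4)*(n)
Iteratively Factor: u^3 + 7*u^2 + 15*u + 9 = (u + 3)*(u^2 + 4*u + 3) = (u + 1)*(u + 3)*(u + 3)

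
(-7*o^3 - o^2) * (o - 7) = -7*o^4 + 48*o^3 + 7*o^2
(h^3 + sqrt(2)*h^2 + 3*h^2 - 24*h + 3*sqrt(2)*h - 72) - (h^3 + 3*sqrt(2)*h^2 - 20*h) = -2*sqrt(2)*h^2 + 3*h^2 - 4*h + 3*sqrt(2)*h - 72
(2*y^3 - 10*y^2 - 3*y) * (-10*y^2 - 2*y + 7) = -20*y^5 + 96*y^4 + 64*y^3 - 64*y^2 - 21*y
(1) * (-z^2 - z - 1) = -z^2 - z - 1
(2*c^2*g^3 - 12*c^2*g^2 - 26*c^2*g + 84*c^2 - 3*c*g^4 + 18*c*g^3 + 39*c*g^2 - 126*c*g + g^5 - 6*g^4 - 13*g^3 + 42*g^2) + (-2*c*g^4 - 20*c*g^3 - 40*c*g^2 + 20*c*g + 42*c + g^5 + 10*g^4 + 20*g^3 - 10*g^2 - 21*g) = 2*c^2*g^3 - 12*c^2*g^2 - 26*c^2*g + 84*c^2 - 5*c*g^4 - 2*c*g^3 - c*g^2 - 106*c*g + 42*c + 2*g^5 + 4*g^4 + 7*g^3 + 32*g^2 - 21*g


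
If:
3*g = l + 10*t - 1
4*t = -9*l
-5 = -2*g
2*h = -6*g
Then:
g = 5/2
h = -15/2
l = -17/43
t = 153/172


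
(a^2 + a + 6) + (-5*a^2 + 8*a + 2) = -4*a^2 + 9*a + 8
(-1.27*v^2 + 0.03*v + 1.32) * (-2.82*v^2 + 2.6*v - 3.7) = 3.5814*v^4 - 3.3866*v^3 + 1.0546*v^2 + 3.321*v - 4.884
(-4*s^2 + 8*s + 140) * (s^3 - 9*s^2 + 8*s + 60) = -4*s^5 + 44*s^4 + 36*s^3 - 1436*s^2 + 1600*s + 8400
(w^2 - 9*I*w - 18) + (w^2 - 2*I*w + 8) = 2*w^2 - 11*I*w - 10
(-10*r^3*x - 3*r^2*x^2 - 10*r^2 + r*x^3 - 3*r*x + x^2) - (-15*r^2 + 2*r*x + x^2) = -10*r^3*x - 3*r^2*x^2 + 5*r^2 + r*x^3 - 5*r*x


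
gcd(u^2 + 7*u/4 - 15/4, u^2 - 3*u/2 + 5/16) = u - 5/4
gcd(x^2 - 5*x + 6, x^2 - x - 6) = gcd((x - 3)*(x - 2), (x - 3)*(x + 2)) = x - 3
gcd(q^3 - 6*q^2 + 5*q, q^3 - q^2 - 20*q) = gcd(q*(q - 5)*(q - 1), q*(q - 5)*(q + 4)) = q^2 - 5*q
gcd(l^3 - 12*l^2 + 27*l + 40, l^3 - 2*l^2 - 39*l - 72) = l - 8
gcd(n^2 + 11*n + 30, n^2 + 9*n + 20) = n + 5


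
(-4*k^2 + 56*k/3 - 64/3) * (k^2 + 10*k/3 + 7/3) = -4*k^4 + 16*k^3/3 + 284*k^2/9 - 248*k/9 - 448/9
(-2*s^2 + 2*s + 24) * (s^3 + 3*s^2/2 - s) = -2*s^5 - s^4 + 29*s^3 + 34*s^2 - 24*s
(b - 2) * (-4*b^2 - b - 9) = -4*b^3 + 7*b^2 - 7*b + 18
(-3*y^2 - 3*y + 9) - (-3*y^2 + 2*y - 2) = 11 - 5*y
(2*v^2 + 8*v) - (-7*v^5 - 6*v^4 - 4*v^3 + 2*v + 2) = 7*v^5 + 6*v^4 + 4*v^3 + 2*v^2 + 6*v - 2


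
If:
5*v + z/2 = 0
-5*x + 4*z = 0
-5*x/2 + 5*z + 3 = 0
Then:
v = 1/10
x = -4/5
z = -1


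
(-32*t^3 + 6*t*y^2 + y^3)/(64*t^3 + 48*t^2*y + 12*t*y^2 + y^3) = (-2*t + y)/(4*t + y)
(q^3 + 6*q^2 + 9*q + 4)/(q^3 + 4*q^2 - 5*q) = (q^3 + 6*q^2 + 9*q + 4)/(q*(q^2 + 4*q - 5))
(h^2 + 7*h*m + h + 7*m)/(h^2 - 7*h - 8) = (h + 7*m)/(h - 8)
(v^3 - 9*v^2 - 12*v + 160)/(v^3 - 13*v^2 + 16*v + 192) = (v^2 - v - 20)/(v^2 - 5*v - 24)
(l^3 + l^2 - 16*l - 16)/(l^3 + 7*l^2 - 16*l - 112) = (l + 1)/(l + 7)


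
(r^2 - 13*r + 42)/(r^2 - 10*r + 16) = (r^2 - 13*r + 42)/(r^2 - 10*r + 16)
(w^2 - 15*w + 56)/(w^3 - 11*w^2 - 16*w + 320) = (w - 7)/(w^2 - 3*w - 40)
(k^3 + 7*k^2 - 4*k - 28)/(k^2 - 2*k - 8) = (k^2 + 5*k - 14)/(k - 4)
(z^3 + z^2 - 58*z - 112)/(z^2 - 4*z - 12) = (z^2 - z - 56)/(z - 6)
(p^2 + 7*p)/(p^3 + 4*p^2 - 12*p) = (p + 7)/(p^2 + 4*p - 12)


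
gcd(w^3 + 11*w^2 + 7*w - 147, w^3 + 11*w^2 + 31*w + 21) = w + 7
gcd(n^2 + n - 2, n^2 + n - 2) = n^2 + n - 2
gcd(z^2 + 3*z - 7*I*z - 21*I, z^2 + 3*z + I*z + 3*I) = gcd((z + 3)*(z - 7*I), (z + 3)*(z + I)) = z + 3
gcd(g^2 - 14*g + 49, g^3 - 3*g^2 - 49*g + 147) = g - 7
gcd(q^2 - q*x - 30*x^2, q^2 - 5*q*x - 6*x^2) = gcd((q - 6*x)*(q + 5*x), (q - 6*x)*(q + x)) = -q + 6*x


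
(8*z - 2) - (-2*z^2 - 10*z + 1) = 2*z^2 + 18*z - 3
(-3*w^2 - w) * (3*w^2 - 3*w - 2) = -9*w^4 + 6*w^3 + 9*w^2 + 2*w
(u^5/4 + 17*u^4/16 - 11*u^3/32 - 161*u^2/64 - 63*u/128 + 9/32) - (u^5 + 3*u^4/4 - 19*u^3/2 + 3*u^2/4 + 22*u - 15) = -3*u^5/4 + 5*u^4/16 + 293*u^3/32 - 209*u^2/64 - 2879*u/128 + 489/32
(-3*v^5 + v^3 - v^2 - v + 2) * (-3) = 9*v^5 - 3*v^3 + 3*v^2 + 3*v - 6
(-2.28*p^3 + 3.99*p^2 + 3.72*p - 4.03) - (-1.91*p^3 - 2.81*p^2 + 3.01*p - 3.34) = -0.37*p^3 + 6.8*p^2 + 0.71*p - 0.69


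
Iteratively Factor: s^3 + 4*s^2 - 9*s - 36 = (s + 4)*(s^2 - 9) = (s + 3)*(s + 4)*(s - 3)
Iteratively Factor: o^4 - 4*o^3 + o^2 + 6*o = (o + 1)*(o^3 - 5*o^2 + 6*o) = (o - 3)*(o + 1)*(o^2 - 2*o) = (o - 3)*(o - 2)*(o + 1)*(o)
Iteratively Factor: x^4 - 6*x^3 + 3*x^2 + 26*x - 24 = (x - 1)*(x^3 - 5*x^2 - 2*x + 24) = (x - 4)*(x - 1)*(x^2 - x - 6) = (x - 4)*(x - 1)*(x + 2)*(x - 3)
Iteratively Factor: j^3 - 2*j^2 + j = (j)*(j^2 - 2*j + 1) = j*(j - 1)*(j - 1)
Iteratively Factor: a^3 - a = (a + 1)*(a^2 - a) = a*(a + 1)*(a - 1)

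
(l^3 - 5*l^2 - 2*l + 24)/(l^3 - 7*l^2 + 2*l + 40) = (l - 3)/(l - 5)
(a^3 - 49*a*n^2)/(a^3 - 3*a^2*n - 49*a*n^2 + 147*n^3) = a/(a - 3*n)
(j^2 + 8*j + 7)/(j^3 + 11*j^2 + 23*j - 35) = (j + 1)/(j^2 + 4*j - 5)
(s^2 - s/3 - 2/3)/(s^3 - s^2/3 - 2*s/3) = 1/s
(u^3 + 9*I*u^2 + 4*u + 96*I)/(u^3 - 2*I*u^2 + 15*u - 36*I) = (u + 8*I)/(u - 3*I)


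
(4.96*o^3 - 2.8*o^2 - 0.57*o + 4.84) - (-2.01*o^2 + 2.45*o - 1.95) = 4.96*o^3 - 0.79*o^2 - 3.02*o + 6.79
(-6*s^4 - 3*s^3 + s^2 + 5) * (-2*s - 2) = 12*s^5 + 18*s^4 + 4*s^3 - 2*s^2 - 10*s - 10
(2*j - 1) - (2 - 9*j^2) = 9*j^2 + 2*j - 3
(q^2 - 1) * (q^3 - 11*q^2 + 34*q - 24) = q^5 - 11*q^4 + 33*q^3 - 13*q^2 - 34*q + 24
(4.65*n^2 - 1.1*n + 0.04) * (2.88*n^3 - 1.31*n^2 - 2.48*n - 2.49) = 13.392*n^5 - 9.2595*n^4 - 9.9758*n^3 - 8.9029*n^2 + 2.6398*n - 0.0996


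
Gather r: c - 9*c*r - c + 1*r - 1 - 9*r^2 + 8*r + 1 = -9*r^2 + r*(9 - 9*c)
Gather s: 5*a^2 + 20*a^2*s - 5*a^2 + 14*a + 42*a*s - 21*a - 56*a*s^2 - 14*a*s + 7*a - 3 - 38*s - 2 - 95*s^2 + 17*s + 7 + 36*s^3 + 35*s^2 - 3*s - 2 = 36*s^3 + s^2*(-56*a - 60) + s*(20*a^2 + 28*a - 24)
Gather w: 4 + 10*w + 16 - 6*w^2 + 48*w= -6*w^2 + 58*w + 20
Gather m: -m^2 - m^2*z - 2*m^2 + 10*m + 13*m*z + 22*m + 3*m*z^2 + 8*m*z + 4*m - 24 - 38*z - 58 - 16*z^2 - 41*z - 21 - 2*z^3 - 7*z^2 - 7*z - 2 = m^2*(-z - 3) + m*(3*z^2 + 21*z + 36) - 2*z^3 - 23*z^2 - 86*z - 105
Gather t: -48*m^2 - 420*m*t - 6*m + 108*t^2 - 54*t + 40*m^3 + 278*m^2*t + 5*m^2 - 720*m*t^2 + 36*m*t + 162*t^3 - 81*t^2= 40*m^3 - 43*m^2 - 6*m + 162*t^3 + t^2*(27 - 720*m) + t*(278*m^2 - 384*m - 54)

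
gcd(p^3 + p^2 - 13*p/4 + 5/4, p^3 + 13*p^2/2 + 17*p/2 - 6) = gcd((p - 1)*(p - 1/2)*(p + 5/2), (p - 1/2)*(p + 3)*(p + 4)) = p - 1/2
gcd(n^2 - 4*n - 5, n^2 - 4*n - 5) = n^2 - 4*n - 5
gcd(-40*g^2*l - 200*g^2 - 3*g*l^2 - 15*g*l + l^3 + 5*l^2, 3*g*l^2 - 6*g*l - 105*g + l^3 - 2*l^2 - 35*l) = l + 5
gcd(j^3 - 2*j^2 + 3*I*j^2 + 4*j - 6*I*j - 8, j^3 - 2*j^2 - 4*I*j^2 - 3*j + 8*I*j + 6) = j^2 + j*(-2 - I) + 2*I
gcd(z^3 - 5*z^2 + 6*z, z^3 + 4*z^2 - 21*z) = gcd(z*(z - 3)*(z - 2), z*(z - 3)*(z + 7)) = z^2 - 3*z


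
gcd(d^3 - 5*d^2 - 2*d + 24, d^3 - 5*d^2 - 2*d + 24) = d^3 - 5*d^2 - 2*d + 24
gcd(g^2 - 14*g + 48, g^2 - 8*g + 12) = g - 6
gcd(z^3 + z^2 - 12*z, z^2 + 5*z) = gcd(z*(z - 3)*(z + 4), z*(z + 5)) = z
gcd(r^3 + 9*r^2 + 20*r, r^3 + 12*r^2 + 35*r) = r^2 + 5*r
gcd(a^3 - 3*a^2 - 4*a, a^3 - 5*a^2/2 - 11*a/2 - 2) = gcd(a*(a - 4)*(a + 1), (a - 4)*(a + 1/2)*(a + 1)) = a^2 - 3*a - 4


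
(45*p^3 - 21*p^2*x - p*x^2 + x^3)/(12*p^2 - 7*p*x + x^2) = (-15*p^2 + 2*p*x + x^2)/(-4*p + x)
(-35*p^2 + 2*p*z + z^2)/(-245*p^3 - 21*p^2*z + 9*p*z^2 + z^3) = 1/(7*p + z)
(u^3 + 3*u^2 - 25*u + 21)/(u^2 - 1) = (u^2 + 4*u - 21)/(u + 1)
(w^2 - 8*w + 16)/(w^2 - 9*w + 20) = (w - 4)/(w - 5)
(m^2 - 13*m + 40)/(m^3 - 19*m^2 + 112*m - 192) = (m - 5)/(m^2 - 11*m + 24)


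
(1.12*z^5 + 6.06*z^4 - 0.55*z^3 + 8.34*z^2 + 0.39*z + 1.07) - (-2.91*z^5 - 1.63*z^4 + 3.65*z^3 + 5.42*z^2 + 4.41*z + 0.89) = 4.03*z^5 + 7.69*z^4 - 4.2*z^3 + 2.92*z^2 - 4.02*z + 0.18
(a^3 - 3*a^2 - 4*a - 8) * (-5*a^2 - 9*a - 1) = -5*a^5 + 6*a^4 + 46*a^3 + 79*a^2 + 76*a + 8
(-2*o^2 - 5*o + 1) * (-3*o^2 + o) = 6*o^4 + 13*o^3 - 8*o^2 + o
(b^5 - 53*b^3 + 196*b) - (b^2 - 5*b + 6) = b^5 - 53*b^3 - b^2 + 201*b - 6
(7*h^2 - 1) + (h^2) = 8*h^2 - 1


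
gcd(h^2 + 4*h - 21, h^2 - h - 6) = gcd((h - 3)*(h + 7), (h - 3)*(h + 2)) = h - 3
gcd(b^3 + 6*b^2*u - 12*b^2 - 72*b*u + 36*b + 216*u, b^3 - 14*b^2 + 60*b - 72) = b^2 - 12*b + 36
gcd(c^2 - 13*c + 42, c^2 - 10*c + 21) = c - 7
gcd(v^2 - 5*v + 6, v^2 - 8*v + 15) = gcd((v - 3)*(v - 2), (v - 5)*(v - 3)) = v - 3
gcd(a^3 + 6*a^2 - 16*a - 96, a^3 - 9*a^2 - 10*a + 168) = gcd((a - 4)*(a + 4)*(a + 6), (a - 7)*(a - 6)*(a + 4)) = a + 4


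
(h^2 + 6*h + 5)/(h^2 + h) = (h + 5)/h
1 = 1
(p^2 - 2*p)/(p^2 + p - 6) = p/(p + 3)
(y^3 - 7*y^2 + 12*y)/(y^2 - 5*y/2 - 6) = 2*y*(y - 3)/(2*y + 3)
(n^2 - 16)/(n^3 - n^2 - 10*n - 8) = (n + 4)/(n^2 + 3*n + 2)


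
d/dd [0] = 0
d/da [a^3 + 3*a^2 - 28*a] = 3*a^2 + 6*a - 28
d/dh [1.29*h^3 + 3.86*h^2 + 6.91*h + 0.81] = 3.87*h^2 + 7.72*h + 6.91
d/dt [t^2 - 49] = 2*t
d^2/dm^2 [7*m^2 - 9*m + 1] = 14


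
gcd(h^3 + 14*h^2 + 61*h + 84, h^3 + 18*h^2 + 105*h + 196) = h^2 + 11*h + 28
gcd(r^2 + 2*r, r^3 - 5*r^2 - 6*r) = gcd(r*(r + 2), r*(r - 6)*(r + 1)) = r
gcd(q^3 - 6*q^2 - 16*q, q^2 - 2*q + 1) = 1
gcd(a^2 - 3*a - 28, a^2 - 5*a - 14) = a - 7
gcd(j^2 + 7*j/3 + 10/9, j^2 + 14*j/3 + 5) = j + 5/3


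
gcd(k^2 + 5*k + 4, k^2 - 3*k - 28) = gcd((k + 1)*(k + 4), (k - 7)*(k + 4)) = k + 4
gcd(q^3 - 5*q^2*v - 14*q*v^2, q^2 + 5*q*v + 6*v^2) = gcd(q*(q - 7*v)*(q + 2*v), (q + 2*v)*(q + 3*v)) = q + 2*v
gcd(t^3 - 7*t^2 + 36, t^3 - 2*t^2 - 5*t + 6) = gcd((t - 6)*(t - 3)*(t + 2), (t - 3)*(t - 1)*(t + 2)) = t^2 - t - 6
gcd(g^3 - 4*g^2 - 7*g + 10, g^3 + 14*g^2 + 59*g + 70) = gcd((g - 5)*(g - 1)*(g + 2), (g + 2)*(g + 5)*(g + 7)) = g + 2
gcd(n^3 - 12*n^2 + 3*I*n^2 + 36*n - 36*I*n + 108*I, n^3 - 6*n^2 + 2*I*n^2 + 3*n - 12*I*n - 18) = n^2 + n*(-6 + 3*I) - 18*I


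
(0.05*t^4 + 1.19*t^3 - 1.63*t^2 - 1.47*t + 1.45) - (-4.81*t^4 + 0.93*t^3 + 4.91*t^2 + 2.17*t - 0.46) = 4.86*t^4 + 0.26*t^3 - 6.54*t^2 - 3.64*t + 1.91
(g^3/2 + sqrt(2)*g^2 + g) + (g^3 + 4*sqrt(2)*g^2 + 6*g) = 3*g^3/2 + 5*sqrt(2)*g^2 + 7*g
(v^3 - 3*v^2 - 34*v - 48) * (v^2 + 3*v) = v^5 - 43*v^3 - 150*v^2 - 144*v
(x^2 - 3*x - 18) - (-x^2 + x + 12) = 2*x^2 - 4*x - 30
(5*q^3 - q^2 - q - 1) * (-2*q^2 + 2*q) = -10*q^5 + 12*q^4 - 2*q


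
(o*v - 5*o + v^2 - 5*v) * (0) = 0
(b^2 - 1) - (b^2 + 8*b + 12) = -8*b - 13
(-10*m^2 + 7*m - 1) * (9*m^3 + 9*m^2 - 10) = -90*m^5 - 27*m^4 + 54*m^3 + 91*m^2 - 70*m + 10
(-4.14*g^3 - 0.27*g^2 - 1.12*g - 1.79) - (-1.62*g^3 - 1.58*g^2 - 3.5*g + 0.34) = -2.52*g^3 + 1.31*g^2 + 2.38*g - 2.13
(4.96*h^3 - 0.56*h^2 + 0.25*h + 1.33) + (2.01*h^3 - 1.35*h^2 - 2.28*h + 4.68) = 6.97*h^3 - 1.91*h^2 - 2.03*h + 6.01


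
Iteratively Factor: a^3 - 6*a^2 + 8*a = (a)*(a^2 - 6*a + 8) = a*(a - 4)*(a - 2)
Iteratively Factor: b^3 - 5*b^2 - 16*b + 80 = (b - 5)*(b^2 - 16) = (b - 5)*(b + 4)*(b - 4)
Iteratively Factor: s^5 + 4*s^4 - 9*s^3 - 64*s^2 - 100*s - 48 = (s + 1)*(s^4 + 3*s^3 - 12*s^2 - 52*s - 48) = (s + 1)*(s + 2)*(s^3 + s^2 - 14*s - 24) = (s + 1)*(s + 2)^2*(s^2 - s - 12) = (s - 4)*(s + 1)*(s + 2)^2*(s + 3)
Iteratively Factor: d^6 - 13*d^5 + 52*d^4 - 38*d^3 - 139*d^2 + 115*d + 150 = (d - 3)*(d^5 - 10*d^4 + 22*d^3 + 28*d^2 - 55*d - 50) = (d - 3)*(d + 1)*(d^4 - 11*d^3 + 33*d^2 - 5*d - 50) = (d - 3)*(d - 2)*(d + 1)*(d^3 - 9*d^2 + 15*d + 25) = (d - 5)*(d - 3)*(d - 2)*(d + 1)*(d^2 - 4*d - 5) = (d - 5)^2*(d - 3)*(d - 2)*(d + 1)*(d + 1)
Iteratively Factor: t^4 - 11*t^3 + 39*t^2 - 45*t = (t - 3)*(t^3 - 8*t^2 + 15*t) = t*(t - 3)*(t^2 - 8*t + 15) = t*(t - 5)*(t - 3)*(t - 3)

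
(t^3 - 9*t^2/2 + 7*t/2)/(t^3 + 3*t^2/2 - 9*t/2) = (2*t^2 - 9*t + 7)/(2*t^2 + 3*t - 9)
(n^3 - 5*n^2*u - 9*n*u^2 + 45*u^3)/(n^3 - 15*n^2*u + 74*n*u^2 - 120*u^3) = (n^2 - 9*u^2)/(n^2 - 10*n*u + 24*u^2)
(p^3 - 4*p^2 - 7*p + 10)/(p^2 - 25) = (p^2 + p - 2)/(p + 5)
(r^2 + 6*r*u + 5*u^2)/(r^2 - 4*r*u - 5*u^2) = (r + 5*u)/(r - 5*u)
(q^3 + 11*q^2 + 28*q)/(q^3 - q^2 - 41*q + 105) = q*(q + 4)/(q^2 - 8*q + 15)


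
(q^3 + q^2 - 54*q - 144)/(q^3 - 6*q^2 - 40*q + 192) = (q + 3)/(q - 4)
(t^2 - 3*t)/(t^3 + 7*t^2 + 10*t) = (t - 3)/(t^2 + 7*t + 10)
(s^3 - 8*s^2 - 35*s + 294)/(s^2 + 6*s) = s - 14 + 49/s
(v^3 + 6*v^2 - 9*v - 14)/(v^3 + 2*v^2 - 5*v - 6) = (v + 7)/(v + 3)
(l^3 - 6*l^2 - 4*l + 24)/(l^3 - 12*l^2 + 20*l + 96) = (l - 2)/(l - 8)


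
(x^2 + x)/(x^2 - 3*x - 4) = x/(x - 4)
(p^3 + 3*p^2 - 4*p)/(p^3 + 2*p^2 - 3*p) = (p + 4)/(p + 3)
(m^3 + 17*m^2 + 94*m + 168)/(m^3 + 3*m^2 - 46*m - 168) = (m + 7)/(m - 7)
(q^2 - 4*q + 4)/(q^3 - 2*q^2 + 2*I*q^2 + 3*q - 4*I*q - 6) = (q - 2)/(q^2 + 2*I*q + 3)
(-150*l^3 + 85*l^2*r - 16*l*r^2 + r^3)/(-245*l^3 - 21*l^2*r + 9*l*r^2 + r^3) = (30*l^2 - 11*l*r + r^2)/(49*l^2 + 14*l*r + r^2)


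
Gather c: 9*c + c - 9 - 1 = 10*c - 10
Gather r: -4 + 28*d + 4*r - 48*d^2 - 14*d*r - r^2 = -48*d^2 + 28*d - r^2 + r*(4 - 14*d) - 4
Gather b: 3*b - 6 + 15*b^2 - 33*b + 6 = 15*b^2 - 30*b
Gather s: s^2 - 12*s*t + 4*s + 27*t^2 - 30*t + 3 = s^2 + s*(4 - 12*t) + 27*t^2 - 30*t + 3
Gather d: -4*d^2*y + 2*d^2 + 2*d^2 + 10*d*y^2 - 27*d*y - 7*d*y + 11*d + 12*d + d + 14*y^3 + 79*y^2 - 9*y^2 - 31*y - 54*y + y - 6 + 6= d^2*(4 - 4*y) + d*(10*y^2 - 34*y + 24) + 14*y^3 + 70*y^2 - 84*y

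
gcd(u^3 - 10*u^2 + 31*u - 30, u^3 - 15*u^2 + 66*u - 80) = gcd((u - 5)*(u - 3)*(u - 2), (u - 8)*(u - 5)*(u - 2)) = u^2 - 7*u + 10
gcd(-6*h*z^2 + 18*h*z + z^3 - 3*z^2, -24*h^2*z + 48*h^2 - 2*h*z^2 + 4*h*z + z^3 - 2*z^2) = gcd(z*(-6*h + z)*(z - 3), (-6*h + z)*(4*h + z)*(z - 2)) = -6*h + z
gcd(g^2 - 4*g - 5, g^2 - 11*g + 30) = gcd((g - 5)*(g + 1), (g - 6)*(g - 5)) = g - 5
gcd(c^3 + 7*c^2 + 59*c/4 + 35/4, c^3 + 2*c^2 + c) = c + 1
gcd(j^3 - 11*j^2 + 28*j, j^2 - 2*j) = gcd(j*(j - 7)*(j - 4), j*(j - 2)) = j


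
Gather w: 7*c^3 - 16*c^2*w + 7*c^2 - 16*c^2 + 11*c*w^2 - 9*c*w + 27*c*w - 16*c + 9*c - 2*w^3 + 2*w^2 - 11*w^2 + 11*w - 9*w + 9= 7*c^3 - 9*c^2 - 7*c - 2*w^3 + w^2*(11*c - 9) + w*(-16*c^2 + 18*c + 2) + 9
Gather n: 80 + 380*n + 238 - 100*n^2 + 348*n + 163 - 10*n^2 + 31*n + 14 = -110*n^2 + 759*n + 495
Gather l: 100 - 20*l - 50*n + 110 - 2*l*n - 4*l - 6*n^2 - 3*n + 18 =l*(-2*n - 24) - 6*n^2 - 53*n + 228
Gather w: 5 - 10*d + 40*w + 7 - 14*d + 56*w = -24*d + 96*w + 12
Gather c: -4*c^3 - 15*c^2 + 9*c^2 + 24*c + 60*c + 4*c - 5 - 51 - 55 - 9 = -4*c^3 - 6*c^2 + 88*c - 120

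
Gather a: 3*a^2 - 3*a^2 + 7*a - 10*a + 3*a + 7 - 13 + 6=0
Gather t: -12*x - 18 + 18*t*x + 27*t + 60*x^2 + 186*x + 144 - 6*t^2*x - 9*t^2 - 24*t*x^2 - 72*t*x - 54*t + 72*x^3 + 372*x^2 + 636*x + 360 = t^2*(-6*x - 9) + t*(-24*x^2 - 54*x - 27) + 72*x^3 + 432*x^2 + 810*x + 486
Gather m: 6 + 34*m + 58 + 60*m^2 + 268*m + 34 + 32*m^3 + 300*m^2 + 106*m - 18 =32*m^3 + 360*m^2 + 408*m + 80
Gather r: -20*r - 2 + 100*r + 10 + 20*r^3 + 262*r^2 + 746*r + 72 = 20*r^3 + 262*r^2 + 826*r + 80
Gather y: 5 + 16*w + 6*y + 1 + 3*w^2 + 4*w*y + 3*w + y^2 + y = 3*w^2 + 19*w + y^2 + y*(4*w + 7) + 6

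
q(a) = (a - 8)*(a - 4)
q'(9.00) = 6.00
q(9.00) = 5.00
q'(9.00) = 6.00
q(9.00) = 5.00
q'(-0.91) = -13.82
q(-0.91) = 43.75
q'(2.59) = -6.82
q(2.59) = 7.63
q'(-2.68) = -17.36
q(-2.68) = 71.34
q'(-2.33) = -16.66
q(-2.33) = 65.39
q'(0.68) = -10.64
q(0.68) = 24.30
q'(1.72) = -8.56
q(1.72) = 14.32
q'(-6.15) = -24.30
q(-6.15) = 143.62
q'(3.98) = -4.04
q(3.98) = 0.08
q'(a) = 2*a - 12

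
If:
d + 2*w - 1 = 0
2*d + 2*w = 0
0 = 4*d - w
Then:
No Solution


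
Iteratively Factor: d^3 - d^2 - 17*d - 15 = (d + 3)*(d^2 - 4*d - 5) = (d - 5)*(d + 3)*(d + 1)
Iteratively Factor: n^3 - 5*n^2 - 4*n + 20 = (n + 2)*(n^2 - 7*n + 10) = (n - 5)*(n + 2)*(n - 2)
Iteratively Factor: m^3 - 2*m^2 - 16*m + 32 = (m - 4)*(m^2 + 2*m - 8) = (m - 4)*(m + 4)*(m - 2)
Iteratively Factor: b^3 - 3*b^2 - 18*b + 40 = (b - 5)*(b^2 + 2*b - 8) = (b - 5)*(b + 4)*(b - 2)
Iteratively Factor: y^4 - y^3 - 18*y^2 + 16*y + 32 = (y + 4)*(y^3 - 5*y^2 + 2*y + 8) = (y - 4)*(y + 4)*(y^2 - y - 2) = (y - 4)*(y + 1)*(y + 4)*(y - 2)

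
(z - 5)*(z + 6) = z^2 + z - 30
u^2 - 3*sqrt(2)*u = u*(u - 3*sqrt(2))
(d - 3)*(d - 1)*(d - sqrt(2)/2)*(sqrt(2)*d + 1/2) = sqrt(2)*d^4 - 4*sqrt(2)*d^3 - d^3/2 + 2*d^2 + 11*sqrt(2)*d^2/4 - 3*d/2 + sqrt(2)*d - 3*sqrt(2)/4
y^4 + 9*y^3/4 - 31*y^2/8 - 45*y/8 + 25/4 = (y - 5/4)*(y - 1)*(y + 2)*(y + 5/2)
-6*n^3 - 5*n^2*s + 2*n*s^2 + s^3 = (-2*n + s)*(n + s)*(3*n + s)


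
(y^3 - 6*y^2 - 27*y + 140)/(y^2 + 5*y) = y - 11 + 28/y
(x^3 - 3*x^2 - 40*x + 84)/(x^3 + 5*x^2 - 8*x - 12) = (x - 7)/(x + 1)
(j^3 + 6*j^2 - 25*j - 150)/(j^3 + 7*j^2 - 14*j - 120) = (j - 5)/(j - 4)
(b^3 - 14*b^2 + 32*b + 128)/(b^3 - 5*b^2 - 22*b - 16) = (b - 8)/(b + 1)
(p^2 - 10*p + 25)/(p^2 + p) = (p^2 - 10*p + 25)/(p*(p + 1))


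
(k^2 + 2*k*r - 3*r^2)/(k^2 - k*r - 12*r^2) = (-k + r)/(-k + 4*r)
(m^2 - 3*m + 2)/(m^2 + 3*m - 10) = (m - 1)/(m + 5)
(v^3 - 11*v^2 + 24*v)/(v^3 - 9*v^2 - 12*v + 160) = v*(v - 3)/(v^2 - v - 20)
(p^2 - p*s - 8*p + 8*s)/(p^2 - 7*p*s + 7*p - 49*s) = (p^2 - p*s - 8*p + 8*s)/(p^2 - 7*p*s + 7*p - 49*s)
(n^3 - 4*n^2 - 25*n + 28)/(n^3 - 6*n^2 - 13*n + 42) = (n^2 + 3*n - 4)/(n^2 + n - 6)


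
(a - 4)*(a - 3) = a^2 - 7*a + 12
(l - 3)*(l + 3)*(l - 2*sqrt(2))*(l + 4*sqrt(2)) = l^4 + 2*sqrt(2)*l^3 - 25*l^2 - 18*sqrt(2)*l + 144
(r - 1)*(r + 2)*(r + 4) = r^3 + 5*r^2 + 2*r - 8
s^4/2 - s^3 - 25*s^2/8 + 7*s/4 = s*(s/2 + 1)*(s - 7/2)*(s - 1/2)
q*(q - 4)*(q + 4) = q^3 - 16*q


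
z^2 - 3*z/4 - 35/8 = (z - 5/2)*(z + 7/4)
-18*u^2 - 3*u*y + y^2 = (-6*u + y)*(3*u + y)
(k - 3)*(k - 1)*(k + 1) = k^3 - 3*k^2 - k + 3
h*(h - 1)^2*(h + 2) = h^4 - 3*h^2 + 2*h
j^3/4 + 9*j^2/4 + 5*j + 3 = (j/4 + 1/4)*(j + 2)*(j + 6)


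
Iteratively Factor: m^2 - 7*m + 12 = (m - 3)*(m - 4)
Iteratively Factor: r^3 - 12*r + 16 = (r + 4)*(r^2 - 4*r + 4) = (r - 2)*(r + 4)*(r - 2)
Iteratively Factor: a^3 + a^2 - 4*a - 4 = (a - 2)*(a^2 + 3*a + 2) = (a - 2)*(a + 2)*(a + 1)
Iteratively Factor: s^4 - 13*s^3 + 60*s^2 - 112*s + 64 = (s - 4)*(s^3 - 9*s^2 + 24*s - 16) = (s - 4)^2*(s^2 - 5*s + 4) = (s - 4)^2*(s - 1)*(s - 4)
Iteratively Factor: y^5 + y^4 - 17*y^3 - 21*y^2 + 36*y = (y)*(y^4 + y^3 - 17*y^2 - 21*y + 36) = y*(y + 3)*(y^3 - 2*y^2 - 11*y + 12) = y*(y - 1)*(y + 3)*(y^2 - y - 12) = y*(y - 4)*(y - 1)*(y + 3)*(y + 3)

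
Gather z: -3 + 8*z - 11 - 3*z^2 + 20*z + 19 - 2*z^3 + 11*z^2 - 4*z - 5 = -2*z^3 + 8*z^2 + 24*z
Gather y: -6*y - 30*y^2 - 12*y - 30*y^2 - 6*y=-60*y^2 - 24*y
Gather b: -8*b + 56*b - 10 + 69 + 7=48*b + 66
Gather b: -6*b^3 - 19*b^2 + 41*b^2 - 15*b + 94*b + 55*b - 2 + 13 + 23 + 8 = -6*b^3 + 22*b^2 + 134*b + 42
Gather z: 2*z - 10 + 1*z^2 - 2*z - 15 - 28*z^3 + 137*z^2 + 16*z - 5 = -28*z^3 + 138*z^2 + 16*z - 30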